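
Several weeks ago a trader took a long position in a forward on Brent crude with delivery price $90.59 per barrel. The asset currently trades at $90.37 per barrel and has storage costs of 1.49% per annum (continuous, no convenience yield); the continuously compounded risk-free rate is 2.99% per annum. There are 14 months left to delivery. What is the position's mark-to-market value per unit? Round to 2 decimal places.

Current fair forward for the remaining 14 months: F = S·e^((r + u)·T), (r + u) = 0.0299 + 0.0149 = 0.0448
F = 90.37 · e^(0.0448 × 14/12) = 90.37 × 1.053657 = 95.2190
Value of long forward = (F − K)·e^(−rT) = (95.2190 − 90.59) · e^(−0.0299·14/12)
= 4.6290 × 0.965718 = 4.47

$4.47 per barrel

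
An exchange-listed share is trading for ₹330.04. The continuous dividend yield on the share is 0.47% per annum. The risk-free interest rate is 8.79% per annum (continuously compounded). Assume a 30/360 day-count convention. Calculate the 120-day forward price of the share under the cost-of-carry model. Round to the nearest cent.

F = S·e^((r − q)T) = 330.04 · e^((0.0879 − 0.0047) × 120/360)
= 330.04 · e^0.027733 = 330.04 × 1.028121
F = ₹339.32

₹339.32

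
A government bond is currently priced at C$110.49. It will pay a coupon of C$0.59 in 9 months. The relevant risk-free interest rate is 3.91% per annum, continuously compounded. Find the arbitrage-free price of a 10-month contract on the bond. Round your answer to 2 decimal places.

PV(coupons) I = 0.59·e^(−0.0391·9/12)
I = 0.5729
F = (S − I)·e^(rT) = (110.49 − 0.5729) · e^(0.0391·10/12)
= 109.9171 · e^0.032583 = 109.9171 × 1.033120 = C$113.56

C$113.56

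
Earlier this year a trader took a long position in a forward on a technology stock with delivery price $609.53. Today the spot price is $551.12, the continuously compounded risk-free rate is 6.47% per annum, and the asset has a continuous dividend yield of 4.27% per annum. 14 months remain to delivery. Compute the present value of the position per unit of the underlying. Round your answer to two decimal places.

Current fair forward for the remaining 14 months: F = S·e^((r − q)·T), (r − q) = 0.0647 − 0.0427 = 0.0220
F = 551.12 · e^(0.0220 × 14/12) = 551.12 × 1.025999 = 565.4486
Value of long forward = (F − K)·e^(−rT) = (565.4486 − 609.53) · e^(−0.0647·14/12)
= -44.0814 × 0.927295 = -40.88

-$40.88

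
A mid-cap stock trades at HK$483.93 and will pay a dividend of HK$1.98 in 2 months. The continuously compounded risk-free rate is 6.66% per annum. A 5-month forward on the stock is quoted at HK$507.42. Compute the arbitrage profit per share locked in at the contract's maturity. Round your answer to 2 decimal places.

HK$11.89 per share

PV(dividends) I = 1.98·e^(−0.0666·2/12) = 1.9581
Fair forward F* = (S − I)·e^(rT) = (483.93 − 1.9581)·e^0.027750 = 481.9719 × 1.028139 = 495.5341
Market HK$507.42 > fair 495.5341: forward overpriced → cash-and-carry (borrow at r, buy the stock and collect the dividends, short the forward).
Profit at T = |F_mkt − F*| = |507.42 − 495.5341| = HK$11.89 per share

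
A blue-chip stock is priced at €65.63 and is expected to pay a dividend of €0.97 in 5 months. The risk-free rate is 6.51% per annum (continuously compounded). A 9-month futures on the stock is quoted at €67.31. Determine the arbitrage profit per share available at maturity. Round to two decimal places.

PV(dividends) I = 0.97·e^(−0.0651·5/12) = 0.9440
Fair futures F* = (S − I)·e^(rT) = (65.63 − 0.9440)·e^0.048825 = 64.6860 × 1.050037 = 67.9227
Market €67.31 < fair 67.9227: forward underpriced → reverse cash-and-carry (short the stock, invest proceeds at r, pay the dividends, go long the forward).
Profit at T = |F_mkt − F*| = |67.31 − 67.9227| = €0.61 per share

€0.61 per share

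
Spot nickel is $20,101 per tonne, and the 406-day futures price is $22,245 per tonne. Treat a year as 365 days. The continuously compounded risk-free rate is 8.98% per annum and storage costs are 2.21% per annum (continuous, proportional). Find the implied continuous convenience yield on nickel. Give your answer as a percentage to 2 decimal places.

2.08%

F = S·e^((r+u−y)T) ⇒ (r+u−y) = ln(F/S)/T
ln(22245/20101) = 0.101348; /T ⇒ 0.091113
y = r + u − ln(F/S)/T = 0.0898 + 0.0221 − 0.091113 = 0.020787
y = 2.08%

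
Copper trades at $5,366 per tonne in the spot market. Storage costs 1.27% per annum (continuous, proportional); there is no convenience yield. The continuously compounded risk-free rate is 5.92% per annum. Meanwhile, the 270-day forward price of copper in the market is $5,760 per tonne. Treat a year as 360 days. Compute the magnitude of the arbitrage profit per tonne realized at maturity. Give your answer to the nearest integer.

Fair forward: F* = S·e^(carry·T), with carry = (r + u) = 0.0592 + 0.0127 = 0.0719
F* = 5366 · e^(0.0719 × 270/360) = 5366 · e^0.053925 = 5366 × 1.055405 = $5663.3032
Market $5760 > fair $5663.3032: forward overpriced → cash-and-carry (buy spot, short the forward).
At maturity, profit = |F_mkt − F*| = |5760 − 5663.3032| = $97 per tonne

$97 per tonne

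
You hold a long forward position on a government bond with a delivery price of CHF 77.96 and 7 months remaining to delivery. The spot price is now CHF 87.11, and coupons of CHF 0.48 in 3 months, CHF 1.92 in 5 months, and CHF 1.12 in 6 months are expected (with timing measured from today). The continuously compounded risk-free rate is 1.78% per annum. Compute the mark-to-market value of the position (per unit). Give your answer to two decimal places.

CHF 6.46

PV(remaining coupons) I = 0.48·e^(−0.0178·3/12) + 1.92·e^(−0.0178·5/12) + 1.12·e^(−0.0178·6/12) = 3.4938
Current forward F = (S − I)·e^(rT) = (87.11 − 3.4938)·e^(0.0178·7/12) = 83.6162 × 1.010437 = 84.4889
Value (long) = (F − K)·e^(−rT) = (84.4889 − 77.96) × 0.989670 = 6.4615
Value = CHF 6.46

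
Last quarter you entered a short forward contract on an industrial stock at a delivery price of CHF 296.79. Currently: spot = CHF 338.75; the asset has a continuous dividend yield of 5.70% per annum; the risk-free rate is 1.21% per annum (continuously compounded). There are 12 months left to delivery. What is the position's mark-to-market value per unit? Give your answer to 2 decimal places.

-CHF 26.76

Current fair forward for the remaining 12 months: F = S·e^((r − q)·T), (r − q) = 0.0121 − 0.0570 = -0.0449
F = 338.75 · e^(-0.0449 × 12/12) = 338.75 × 0.956093 = 323.8765
Value of long forward = (F − K)·e^(−rT) = (323.8765 − 296.79) · e^(−0.0121·12/12)
= 27.0865 × 0.987973 = 26.76
Short position value = −(long value) = -CHF 26.76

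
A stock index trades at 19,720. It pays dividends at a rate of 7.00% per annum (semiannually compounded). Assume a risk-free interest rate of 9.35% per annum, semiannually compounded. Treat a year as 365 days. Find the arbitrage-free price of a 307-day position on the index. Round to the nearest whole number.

20,098

F = S · (1+r/2)^(2T) / (1+q/2)^(2T)
= 19720 × 1.079890 / 1.059577 = 19720 × 1.019171
F = 20,098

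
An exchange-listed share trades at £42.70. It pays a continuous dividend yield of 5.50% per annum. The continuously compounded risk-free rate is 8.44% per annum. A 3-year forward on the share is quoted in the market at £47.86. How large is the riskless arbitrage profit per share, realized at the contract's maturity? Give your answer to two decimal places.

Fair forward: F* = S·e^(carry·T), with carry = (r − q) = 0.0844 − 0.0550 = 0.0294
F* = 42.70 · e^(0.0294 × 3) = 42.70 · e^0.088200 = 42.70 × 1.092207 = £46.6372
Market £47.86 > fair £46.6372: forward overpriced → cash-and-carry (buy spot, short the forward).
At maturity, profit = |F_mkt − F*| = |47.86 − 46.6372| = £1.22 per share

£1.22 per share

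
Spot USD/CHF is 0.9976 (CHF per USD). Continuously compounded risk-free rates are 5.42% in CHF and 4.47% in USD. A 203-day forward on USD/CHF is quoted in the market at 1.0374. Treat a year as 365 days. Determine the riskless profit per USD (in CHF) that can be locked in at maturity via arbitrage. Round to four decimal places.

0.0345 per USD (in CHF)

Fair forward: F* = S·e^(carry·T), with carry = (r_CHF − r_USD) = 0.0542 − 0.0447 = 0.0095
F* = 0.9976 · e^(0.0095 × 203/365) = 0.9976 · e^0.005284 = 0.9976 × 1.005298 = 1.0029
Market 1.0374 > fair 1.0029: forward overpriced → cash-and-carry (buy spot, short the forward).
At maturity, profit = |F_mkt − F*| = |1.0374 − 1.0029| = 0.0345 per USD (in CHF)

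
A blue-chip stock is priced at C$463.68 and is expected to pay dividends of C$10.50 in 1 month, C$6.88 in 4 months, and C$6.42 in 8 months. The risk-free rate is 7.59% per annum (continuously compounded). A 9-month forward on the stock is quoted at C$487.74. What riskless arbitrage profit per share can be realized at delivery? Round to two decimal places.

PV(dividends) I = 10.50·e^(−0.0759·1/12) + 6.88·e^(−0.0759·4/12) + 6.42·e^(−0.0759·8/12) = 23.2451
Fair forward F* = (S − I)·e^(rT) = (463.68 − 23.2451)·e^0.056925 = 440.4349 × 1.058576 = 466.2338
Market C$487.74 > fair 466.2338: forward overpriced → cash-and-carry (borrow at r, buy the stock and collect the dividends, short the forward).
Profit at T = |F_mkt − F*| = |487.74 − 466.2338| = C$21.51 per share

C$21.51 per share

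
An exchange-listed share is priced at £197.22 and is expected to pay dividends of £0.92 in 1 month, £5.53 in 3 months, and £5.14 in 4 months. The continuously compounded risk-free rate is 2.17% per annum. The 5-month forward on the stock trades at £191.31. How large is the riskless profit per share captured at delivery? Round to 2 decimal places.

£3.92 per share

PV(dividends) I = 0.92·e^(−0.0217·1/12) + 5.53·e^(−0.0217·3/12) + 5.14·e^(−0.0217·4/12) = 11.5214
Fair forward F* = (S − I)·e^(rT) = (197.22 − 11.5214)·e^0.009042 = 185.6986 × 1.009083 = 187.3853
Market £191.31 > fair 187.3853: forward overpriced → cash-and-carry (borrow at r, buy the stock and collect the dividends, short the forward).
Profit at T = |F_mkt − F*| = |191.31 − 187.3853| = £3.92 per share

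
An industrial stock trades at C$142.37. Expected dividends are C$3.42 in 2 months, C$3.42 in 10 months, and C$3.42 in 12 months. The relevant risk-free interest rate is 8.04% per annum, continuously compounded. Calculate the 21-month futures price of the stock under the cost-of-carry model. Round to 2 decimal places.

C$152.68

PV(dividends) I = 3.42·e^(−0.0804·2/12) + 3.42·e^(−0.0804·10/12) + 3.42·e^(−0.0804·12/12)
I = 3.3745 + 3.1984 + 3.1558 = 9.7287
F = (S − I)·e^(rT) = (142.37 − 9.7287) · e^(0.0804·21/12)
= 132.6413 · e^0.140700 = 132.6413 × 1.151079 = C$152.68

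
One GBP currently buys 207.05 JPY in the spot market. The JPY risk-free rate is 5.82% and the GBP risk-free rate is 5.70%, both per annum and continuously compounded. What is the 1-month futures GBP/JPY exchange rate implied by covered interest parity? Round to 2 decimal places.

207.07

F = S·e^((r_JPY − r_GBP)T) = 207.05 · e^((0.0582 − 0.0570) × 1/12)
= 207.05 · e^0.000100 = 207.05 × 1.000100
F = 207.07 JPY per GBP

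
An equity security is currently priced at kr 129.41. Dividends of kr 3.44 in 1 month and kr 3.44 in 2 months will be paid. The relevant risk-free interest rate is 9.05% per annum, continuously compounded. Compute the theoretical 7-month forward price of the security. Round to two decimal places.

kr 129.25

PV(dividends) I = 3.44·e^(−0.0905·1/12) + 3.44·e^(−0.0905·2/12)
I = 3.4142 + 3.3885 = 6.8027
F = (S − I)·e^(rT) = (129.41 − 6.8027) · e^(0.0905·7/12)
= 122.6073 · e^0.052792 = 122.6073 × 1.054210 = kr 129.25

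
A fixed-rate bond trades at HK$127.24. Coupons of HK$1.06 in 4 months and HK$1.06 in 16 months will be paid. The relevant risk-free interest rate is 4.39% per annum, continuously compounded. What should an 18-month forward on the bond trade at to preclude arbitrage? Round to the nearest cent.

HK$133.72

PV(coupons) I = 1.06·e^(−0.0439·4/12) + 1.06·e^(−0.0439·16/12)
I = 1.0446 + 0.9997 = 2.0443
F = (S − I)·e^(rT) = (127.24 − 2.0443) · e^(0.0439·18/12)
= 125.1957 · e^0.065850 = 125.1957 × 1.068066 = HK$133.72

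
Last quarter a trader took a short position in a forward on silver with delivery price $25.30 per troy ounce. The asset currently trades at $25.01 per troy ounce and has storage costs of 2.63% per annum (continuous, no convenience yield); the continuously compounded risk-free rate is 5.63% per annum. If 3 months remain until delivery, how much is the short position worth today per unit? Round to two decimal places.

Current fair forward for the remaining 3 months: F = S·e^((r + u)·T), (r + u) = 0.0563 + 0.0263 = 0.0826
F = 25.01 · e^(0.0826 × 3/12) = 25.01 × 1.020865 = 25.5318
Value of long forward = (F − K)·e^(−rT) = (25.5318 − 25.30) · e^(−0.0563·3/12)
= 0.2318 × 0.986024 = 0.23
Short position value = −(long value) = -$0.23

-$0.23 per troy ounce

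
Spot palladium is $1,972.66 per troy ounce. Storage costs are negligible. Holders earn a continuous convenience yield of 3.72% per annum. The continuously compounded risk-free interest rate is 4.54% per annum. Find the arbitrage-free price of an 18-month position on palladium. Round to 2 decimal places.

Net carry = r + u − y = 0.0454 + 0.0000 − 0.0372 = 0.0082
F = S·e^((r+u−y)T) = 1972.66 · e^(0.0082 × 18/12) = 1972.66 · e^0.01230000
= 1972.66 × 1.01237596 = $1,997.07 per troy ounce

$1,997.07 per troy ounce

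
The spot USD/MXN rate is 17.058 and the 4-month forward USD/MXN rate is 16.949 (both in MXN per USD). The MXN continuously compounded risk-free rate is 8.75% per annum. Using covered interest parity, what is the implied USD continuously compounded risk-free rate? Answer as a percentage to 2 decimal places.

F = S·e^((r_MXN − r_USD)T) ⇒ r_USD = r_MXN − ln(F/S)/T
ln(16.949/17.058) = -0.006410; /(4/12) = -0.019230
r_USD = 0.0875 + 0.019230 = 0.106730
r_USD = 10.67%

10.67%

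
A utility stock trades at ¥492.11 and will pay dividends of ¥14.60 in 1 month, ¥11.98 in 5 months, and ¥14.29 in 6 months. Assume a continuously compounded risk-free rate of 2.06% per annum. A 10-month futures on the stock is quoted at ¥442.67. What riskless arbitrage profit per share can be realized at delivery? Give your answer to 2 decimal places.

PV(dividends) I = 14.60·e^(−0.0206·1/12) + 11.98·e^(−0.0206·5/12) + 14.29·e^(−0.0206·6/12) = 40.5961
Fair futures F* = (S − I)·e^(rT) = (492.11 − 40.5961)·e^0.017167 = 451.5139 × 1.017315 = 459.3319
Market ¥442.67 < fair 459.3319: forward underpriced → reverse cash-and-carry (short the stock, invest proceeds at r, pay the dividends, go long the forward).
Profit at T = |F_mkt − F*| = |442.67 − 459.3319| = ¥16.66 per share

¥16.66 per share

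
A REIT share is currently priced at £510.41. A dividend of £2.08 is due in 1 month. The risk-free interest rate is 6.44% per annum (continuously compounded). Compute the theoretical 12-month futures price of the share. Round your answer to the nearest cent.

£542.16

PV(dividends) I = 2.08·e^(−0.0644·1/12)
I = 2.0689
F = (S − I)·e^(rT) = (510.41 − 2.0689) · e^(0.0644·12/12)
= 508.3411 · e^0.064400 = 508.3411 × 1.066519 = £542.16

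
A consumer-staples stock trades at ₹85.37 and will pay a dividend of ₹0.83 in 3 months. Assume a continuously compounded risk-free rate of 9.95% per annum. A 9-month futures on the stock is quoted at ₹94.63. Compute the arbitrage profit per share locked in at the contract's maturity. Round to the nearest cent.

₹3.52 per share

PV(dividends) I = 0.83·e^(−0.0995·3/12) = 0.8096
Fair futures F* = (S − I)·e^(rT) = (85.37 − 0.8096)·e^0.074625 = 84.5604 × 1.077480 = 91.1121
Market ₹94.63 > fair 91.1121: forward overpriced → cash-and-carry (borrow at r, buy the stock and collect the dividends, short the forward).
Profit at T = |F_mkt − F*| = |94.63 − 91.1121| = ₹3.52 per share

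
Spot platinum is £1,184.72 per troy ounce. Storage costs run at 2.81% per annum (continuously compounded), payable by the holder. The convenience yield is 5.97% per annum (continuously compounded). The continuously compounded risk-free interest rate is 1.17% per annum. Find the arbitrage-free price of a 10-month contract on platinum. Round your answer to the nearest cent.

Net carry = r + u − y = 0.0117 + 0.0281 − 0.0597 = -0.0199
F = S·e^((r+u−y)T) = 1184.72 · e^(-0.0199 × 10/12) = 1184.72 · e^-0.01658333
= 1184.72 × 0.98355342 = £1,165.24 per troy ounce

£1,165.24 per troy ounce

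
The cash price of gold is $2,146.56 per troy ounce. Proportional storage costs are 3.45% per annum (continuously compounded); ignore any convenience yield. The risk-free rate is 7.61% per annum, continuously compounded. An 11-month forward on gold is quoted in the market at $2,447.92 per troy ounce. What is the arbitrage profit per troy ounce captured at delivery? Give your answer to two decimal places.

$72.32 per troy ounce

Fair forward: F* = S·e^(carry·T), with carry = (r + u) = 0.0761 + 0.0345 = 0.1106
F* = 2146.56 · e^(0.1106 × 11/12) = 2146.56 · e^0.10138333 = 2146.56 × 1.10670079 = $2375.5996
Market $2447.92 > fair $2375.5996: forward overpriced → cash-and-carry (buy spot, short the forward).
At maturity, profit = |F_mkt − F*| = |2447.92 − 2375.5996| = $72.32 per troy ounce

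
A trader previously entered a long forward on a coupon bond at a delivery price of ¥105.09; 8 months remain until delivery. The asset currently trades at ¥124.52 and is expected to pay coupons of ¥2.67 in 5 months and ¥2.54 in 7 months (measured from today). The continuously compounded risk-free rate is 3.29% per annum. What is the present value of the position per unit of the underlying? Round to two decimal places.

PV(remaining coupons) I = 2.67·e^(−0.0329·5/12) + 2.54·e^(−0.0329·7/12) = 5.1254
Current forward F = (S − I)·e^(rT) = (124.52 − 5.1254)·e^(0.0329·8/12) = 119.3946 × 1.022176 = 122.0423
Value (long) = (F − K)·e^(−rT) = (122.0423 − 105.09) × 0.978305 = 16.5845
Value = ¥16.58

¥16.58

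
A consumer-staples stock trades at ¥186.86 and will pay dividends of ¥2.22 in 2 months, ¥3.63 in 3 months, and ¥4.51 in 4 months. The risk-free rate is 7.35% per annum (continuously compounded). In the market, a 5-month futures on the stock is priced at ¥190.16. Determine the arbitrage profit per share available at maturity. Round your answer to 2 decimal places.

PV(dividends) I = 2.22·e^(−0.0735·2/12) + 3.63·e^(−0.0735·3/12) + 4.51·e^(−0.0735·4/12) = 10.1577
Fair futures F* = (S − I)·e^(rT) = (186.86 − 10.1577)·e^0.030625 = 176.7023 × 1.031099 = 182.1976
Market ¥190.16 > fair 182.1976: forward overpriced → cash-and-carry (borrow at r, buy the stock and collect the dividends, short the forward).
Profit at T = |F_mkt − F*| = |190.16 − 182.1976| = ¥7.96 per share

¥7.96 per share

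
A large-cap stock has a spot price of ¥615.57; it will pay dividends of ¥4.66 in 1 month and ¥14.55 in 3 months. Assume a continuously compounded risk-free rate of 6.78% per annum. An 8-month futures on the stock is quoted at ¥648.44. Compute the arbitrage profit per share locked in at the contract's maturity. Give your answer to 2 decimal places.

¥24.22 per share

PV(dividends) I = 4.66·e^(−0.0678·1/12) + 14.55·e^(−0.0678·3/12) = 18.9392
Fair futures F* = (S − I)·e^(rT) = (615.57 − 18.9392)·e^0.045200 = 596.6308 × 1.046237 = 624.2172
Market ¥648.44 > fair 624.2172: forward overpriced → cash-and-carry (borrow at r, buy the stock and collect the dividends, short the forward).
Profit at T = |F_mkt − F*| = |648.44 − 624.2172| = ¥24.22 per share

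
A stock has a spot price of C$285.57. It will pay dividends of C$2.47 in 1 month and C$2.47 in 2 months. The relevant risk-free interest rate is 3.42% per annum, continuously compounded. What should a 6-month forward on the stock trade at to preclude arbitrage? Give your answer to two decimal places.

PV(dividends) I = 2.47·e^(−0.0342·1/12) + 2.47·e^(−0.0342·2/12)
I = 2.4630 + 2.4560 = 4.9190
F = (S − I)·e^(rT) = (285.57 − 4.9190) · e^(0.0342·6/12)
= 280.6510 · e^0.017100 = 280.6510 × 1.017247 = C$285.49

C$285.49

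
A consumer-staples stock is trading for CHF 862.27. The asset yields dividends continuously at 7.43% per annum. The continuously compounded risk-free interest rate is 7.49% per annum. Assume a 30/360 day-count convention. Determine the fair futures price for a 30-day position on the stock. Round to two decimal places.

CHF 862.31

F = S·e^((r − q)T) = 862.27 · e^((0.0749 − 0.0743) × 30/360)
= 862.27 · e^0.000050 = 862.27 × 1.000050
F = CHF 862.31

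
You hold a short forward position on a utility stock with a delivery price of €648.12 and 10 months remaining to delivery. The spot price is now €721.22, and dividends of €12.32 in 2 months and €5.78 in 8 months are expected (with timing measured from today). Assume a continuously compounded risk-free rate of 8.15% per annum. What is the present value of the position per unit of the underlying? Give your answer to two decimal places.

-€98.03

PV(remaining dividends) I = 12.32·e^(−0.0815·2/12) + 5.78·e^(−0.0815·8/12) = 17.6281
Current forward F = (S − I)·e^(rT) = (721.22 − 17.6281)·e^(0.0815·10/12) = 703.5919 × 1.070276 = 753.0375
Value (long) = (F − K)·e^(−rT) = (753.0375 − 648.12) × 0.934338 = 98.0284
Short position value = −(long value) = -€98.03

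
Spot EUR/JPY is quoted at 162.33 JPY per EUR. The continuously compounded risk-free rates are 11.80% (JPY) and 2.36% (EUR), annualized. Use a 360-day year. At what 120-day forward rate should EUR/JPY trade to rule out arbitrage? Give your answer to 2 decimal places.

F = S·e^((r_JPY − r_EUR)T) = 162.33 · e^((0.1180 − 0.0236) × 120/360)
= 162.33 · e^0.031467 = 162.33 × 1.031967
F = 167.52 JPY per EUR

167.52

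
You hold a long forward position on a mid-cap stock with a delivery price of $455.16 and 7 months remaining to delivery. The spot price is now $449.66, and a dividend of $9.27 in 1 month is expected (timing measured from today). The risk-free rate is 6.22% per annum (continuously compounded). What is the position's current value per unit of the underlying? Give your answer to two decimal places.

$1.50

PV(remaining dividends) I = 9.27·e^(−0.0622·1/12) = 9.2221
Current forward F = (S − I)·e^(rT) = (449.66 − 9.2221)·e^(0.0622·7/12) = 440.4379 × 1.036950 = 456.7121
Value (long) = (F − K)·e^(−rT) = (456.7121 − 455.16) × 0.964367 = 1.4968
Value = $1.50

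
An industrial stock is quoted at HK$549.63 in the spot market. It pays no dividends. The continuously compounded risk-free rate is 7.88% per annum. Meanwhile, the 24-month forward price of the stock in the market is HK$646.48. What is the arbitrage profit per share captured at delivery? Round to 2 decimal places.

HK$3.03 per share

Fair forward: F* = S·e^(carry·T), with carry = r = 0.0788
F* = 549.63 · e^(0.0788 × 24/12) = 549.63 · e^0.157600 = 549.63 × 1.170698 = HK$643.4507
Market HK$646.48 > fair HK$643.4507: forward overpriced → cash-and-carry (buy spot, short the forward).
At maturity, profit = |F_mkt − F*| = |646.48 − 643.4507| = HK$3.03 per share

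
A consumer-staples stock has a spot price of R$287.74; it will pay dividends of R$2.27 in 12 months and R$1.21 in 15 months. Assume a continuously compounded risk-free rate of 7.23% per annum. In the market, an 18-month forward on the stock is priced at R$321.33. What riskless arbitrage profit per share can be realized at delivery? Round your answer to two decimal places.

PV(dividends) I = 2.27·e^(−0.0723·12/12) + 1.21·e^(−0.0723·15/12) = 3.2171
Fair forward F* = (S − I)·e^(rT) = (287.74 − 3.2171)·e^0.108450 = 284.5229 × 1.114549 = 317.1147
Market R$321.33 > fair 317.1147: forward overpriced → cash-and-carry (borrow at r, buy the stock and collect the dividends, short the forward).
Profit at T = |F_mkt − F*| = |321.33 − 317.1147| = R$4.22 per share

R$4.22 per share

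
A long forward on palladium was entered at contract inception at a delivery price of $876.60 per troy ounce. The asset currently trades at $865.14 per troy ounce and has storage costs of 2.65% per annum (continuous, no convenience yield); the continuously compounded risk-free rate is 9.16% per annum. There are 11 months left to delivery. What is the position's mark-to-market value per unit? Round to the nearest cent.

Current fair forward for the remaining 11 months: F = S·e^((r + u)·T), (r + u) = 0.0916 + 0.0265 = 0.1181
F = 865.14 · e^(0.1181 × 11/12) = 865.14 × 1.114336 = 964.0566
Value of long forward = (F − K)·e^(−rT) = (964.0566 − 876.60) · e^(−0.0916·11/12)
= 87.4566 × 0.919462 = 80.41

$80.41 per troy ounce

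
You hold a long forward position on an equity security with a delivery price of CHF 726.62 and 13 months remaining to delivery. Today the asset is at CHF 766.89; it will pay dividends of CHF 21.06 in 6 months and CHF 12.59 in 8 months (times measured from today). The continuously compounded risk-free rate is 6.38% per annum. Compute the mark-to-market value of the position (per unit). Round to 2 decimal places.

PV(remaining dividends) I = 21.06·e^(−0.0638·6/12) + 12.59·e^(−0.0638·8/12) = 32.4645
Current forward F = (S − I)·e^(rT) = (766.89 − 32.4645)·e^(0.0638·13/12) = 734.4255 × 1.071561 = 786.9817
Value (long) = (F − K)·e^(−rT) = (786.9817 − 726.62) × 0.933218 = 56.3306
Value = CHF 56.33

CHF 56.33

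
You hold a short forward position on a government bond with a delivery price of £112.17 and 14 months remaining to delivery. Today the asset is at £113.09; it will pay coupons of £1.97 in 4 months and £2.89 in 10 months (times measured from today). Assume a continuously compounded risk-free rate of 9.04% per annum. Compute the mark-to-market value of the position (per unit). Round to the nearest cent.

PV(remaining coupons) I = 1.97·e^(−0.0904·4/12) + 2.89·e^(−0.0904·10/12) = 4.5918
Current forward F = (S − I)·e^(rT) = (113.09 − 4.5918)·e^(0.0904·14/12) = 108.4982 × 1.111229 = 120.5663
Value (long) = (F − K)·e^(−rT) = (120.5663 − 112.17) × 0.899904 = 7.5559
Short position value = −(long value) = -£7.56

-£7.56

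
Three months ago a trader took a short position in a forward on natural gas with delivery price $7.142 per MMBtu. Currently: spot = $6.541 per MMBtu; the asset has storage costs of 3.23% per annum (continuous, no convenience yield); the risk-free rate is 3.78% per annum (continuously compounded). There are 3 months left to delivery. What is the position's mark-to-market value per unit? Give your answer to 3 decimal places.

Current fair forward for the remaining 3 months: F = S·e^((r + u)·T), (r + u) = 0.0378 + 0.0323 = 0.0701
F = 6.541 · e^(0.0701 × 3/12) = 6.541 × 1.017679 = 6.6566
Value of long forward = (F − K)·e^(−rT) = (6.6566 − 7.142) · e^(−0.0378·3/12)
= -0.4854 × 0.990595 = -0.481
Short position value = −(long value) = $0.481

$0.481 per MMBtu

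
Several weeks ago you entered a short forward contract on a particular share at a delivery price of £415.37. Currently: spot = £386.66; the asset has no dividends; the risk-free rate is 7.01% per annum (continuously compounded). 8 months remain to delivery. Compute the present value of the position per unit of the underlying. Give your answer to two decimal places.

Current fair forward for the remaining 8 months: F = S·e^(r·T), r = 0.0701
F = 386.66 · e^(0.0701 × 8/12) = 386.66 × 1.047843 = 405.1590
Value of long forward = (F − K)·e^(−rT) = (405.1590 − 415.37) · e^(−0.0701·8/12)
= -10.2110 × 0.954342 = -9.74
Short position value = −(long value) = £9.74

£9.74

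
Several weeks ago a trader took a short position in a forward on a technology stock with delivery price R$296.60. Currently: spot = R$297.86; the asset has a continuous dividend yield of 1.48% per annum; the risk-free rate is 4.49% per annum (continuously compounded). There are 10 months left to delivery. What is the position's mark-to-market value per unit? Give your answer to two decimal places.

-R$8.50

Current fair forward for the remaining 10 months: F = S·e^((r − q)·T), (r − q) = 0.0449 − 0.0148 = 0.0301
F = 297.86 · e^(0.0301 × 10/12) = 297.86 × 1.025401 = 305.4259
Value of long forward = (F − K)·e^(−rT) = (305.4259 − 296.60) · e^(−0.0449·10/12)
= 8.8259 × 0.963275 = 8.50
Short position value = −(long value) = -R$8.50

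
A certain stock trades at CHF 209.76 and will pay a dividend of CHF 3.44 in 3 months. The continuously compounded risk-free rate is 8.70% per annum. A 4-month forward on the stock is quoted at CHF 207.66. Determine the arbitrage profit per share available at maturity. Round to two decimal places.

CHF 4.81 per share

PV(dividends) I = 3.44·e^(−0.0870·3/12) = 3.3660
Fair forward F* = (S − I)·e^(rT) = (209.76 − 3.3660)·e^0.029000 = 206.3940 × 1.029425 = 212.4671
Market CHF 207.66 < fair 212.4671: forward underpriced → reverse cash-and-carry (short the stock, invest proceeds at r, pay the dividends, go long the forward).
Profit at T = |F_mkt − F*| = |207.66 − 212.4671| = CHF 4.81 per share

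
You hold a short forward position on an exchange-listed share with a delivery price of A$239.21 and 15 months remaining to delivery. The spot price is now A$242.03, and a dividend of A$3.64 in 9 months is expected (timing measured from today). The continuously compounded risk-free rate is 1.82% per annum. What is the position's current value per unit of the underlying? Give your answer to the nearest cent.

-A$4.61

PV(remaining dividends) I = 3.64·e^(−0.0182·9/12) = 3.5907
Current forward F = (S − I)·e^(rT) = (242.03 − 3.5907)·e^(0.0182·15/12) = 238.4393 × 1.023011 = 243.9260
Value (long) = (F − K)·e^(−rT) = (243.9260 − 239.21) × 0.977507 = 4.6099
Short position value = −(long value) = -A$4.61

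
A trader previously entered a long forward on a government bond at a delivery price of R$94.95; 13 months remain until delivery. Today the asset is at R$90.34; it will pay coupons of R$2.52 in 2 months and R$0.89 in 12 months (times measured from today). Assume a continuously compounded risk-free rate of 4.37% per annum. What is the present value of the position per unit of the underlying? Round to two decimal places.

-R$3.57

PV(remaining coupons) I = 2.52·e^(−0.0437·2/12) + 0.89·e^(−0.0437·12/12) = 3.3537
Current forward F = (S − I)·e^(rT) = (90.34 − 3.3537)·e^(0.0437·13/12) = 86.9863 × 1.048480 = 91.2034
Value (long) = (F − K)·e^(−rT) = (91.2034 − 94.95) × 0.953761 = -3.5734
Value = -R$3.57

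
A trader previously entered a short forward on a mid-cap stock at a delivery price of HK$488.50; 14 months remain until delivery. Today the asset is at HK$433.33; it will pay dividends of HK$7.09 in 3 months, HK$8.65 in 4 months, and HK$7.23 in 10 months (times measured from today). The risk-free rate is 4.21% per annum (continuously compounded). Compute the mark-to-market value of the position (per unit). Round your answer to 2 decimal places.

HK$54.28

PV(remaining dividends) I = 7.09·e^(−0.0421·3/12) + 8.65·e^(−0.0421·4/12) + 7.23·e^(−0.0421·10/12) = 22.5260
Current forward F = (S − I)·e^(rT) = (433.33 − 22.5260)·e^(0.0421·14/12) = 410.8040 × 1.050343 = 431.4851
Value (long) = (F − K)·e^(−rT) = (431.4851 − 488.50) × 0.952070 = -54.2822
Short position value = −(long value) = HK$54.28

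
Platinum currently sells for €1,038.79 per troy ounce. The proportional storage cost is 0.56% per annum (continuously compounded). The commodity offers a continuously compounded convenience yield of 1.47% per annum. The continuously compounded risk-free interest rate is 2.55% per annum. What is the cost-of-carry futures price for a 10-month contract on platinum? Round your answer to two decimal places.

Net carry = r + u − y = 0.0255 + 0.0056 − 0.0147 = 0.0164
F = S·e^((r+u−y)T) = 1038.79 · e^(0.0164 × 10/12) = 1038.79 · e^0.01366667
= 1038.79 × 1.01376049 = €1,053.08 per troy ounce

€1,053.08 per troy ounce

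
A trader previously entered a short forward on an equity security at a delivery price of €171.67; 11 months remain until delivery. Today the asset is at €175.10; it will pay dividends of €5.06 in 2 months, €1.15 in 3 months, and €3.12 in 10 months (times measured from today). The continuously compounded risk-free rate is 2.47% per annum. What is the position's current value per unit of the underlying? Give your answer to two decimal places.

PV(remaining dividends) I = 5.06·e^(−0.0247·2/12) + 1.15·e^(−0.0247·3/12) + 3.12·e^(−0.0247·10/12) = 9.2386
Current forward F = (S − I)·e^(rT) = (175.10 − 9.2386)·e^(0.0247·11/12) = 165.8614 × 1.022900 = 169.6596
Value (long) = (F − K)·e^(−rT) = (169.6596 − 171.67) × 0.977613 = -1.9654
Short position value = −(long value) = €1.97

€1.97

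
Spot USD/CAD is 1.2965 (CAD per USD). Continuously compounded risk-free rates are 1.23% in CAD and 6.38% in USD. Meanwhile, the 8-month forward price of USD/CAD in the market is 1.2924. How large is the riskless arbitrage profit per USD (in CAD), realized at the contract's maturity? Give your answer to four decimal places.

Fair forward: F* = S·e^(carry·T), with carry = (r_CAD − r_USD) = 0.0123 − 0.0638 = -0.0515
F* = 1.2965 · e^(-0.0515 × 8/12) = 1.2965 · e^-0.034333 = 1.2965 × 0.966250 = 1.2527
Market 1.2924 > fair 1.2527: forward overpriced → cash-and-carry (buy spot, short the forward).
At maturity, profit = |F_mkt − F*| = |1.2924 − 1.2527| = 0.0397 per USD (in CAD)

0.0397 per USD (in CAD)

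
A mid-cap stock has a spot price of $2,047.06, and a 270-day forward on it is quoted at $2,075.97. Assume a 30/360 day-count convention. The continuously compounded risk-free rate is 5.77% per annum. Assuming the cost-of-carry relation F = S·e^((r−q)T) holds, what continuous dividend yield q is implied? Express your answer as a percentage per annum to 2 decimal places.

From F = S·e^((r−q)T): (r − q) = ln(F/S)/T
ln(2075.97/2047.06) = ln(1.014123) = 0.014024
(r − q) = 0.014024 / (270/360) = 0.018699
q = r − ln(F/S)/T = 0.0577 − 0.018699 = 0.039001
q = 3.90%

3.90%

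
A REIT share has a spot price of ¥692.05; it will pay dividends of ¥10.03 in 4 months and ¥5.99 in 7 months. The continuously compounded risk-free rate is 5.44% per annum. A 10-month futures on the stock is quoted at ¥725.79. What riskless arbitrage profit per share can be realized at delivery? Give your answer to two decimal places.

PV(dividends) I = 10.03·e^(−0.0544·4/12) + 5.99·e^(−0.0544·7/12) = 15.6527
Fair futures F* = (S − I)·e^(rT) = (692.05 − 15.6527)·e^0.045333 = 676.3973 × 1.046376 = 707.7659
Market ¥725.79 > fair 707.7659: forward overpriced → cash-and-carry (borrow at r, buy the stock and collect the dividends, short the forward).
Profit at T = |F_mkt − F*| = |725.79 − 707.7659| = ¥18.02 per share

¥18.02 per share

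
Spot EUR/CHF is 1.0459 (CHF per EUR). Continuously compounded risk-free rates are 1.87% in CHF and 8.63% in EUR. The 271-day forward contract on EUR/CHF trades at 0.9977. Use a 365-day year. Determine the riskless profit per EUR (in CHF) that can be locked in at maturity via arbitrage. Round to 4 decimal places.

0.0030 per EUR (in CHF)

Fair forward: F* = S·e^(carry·T), with carry = (r_CHF − r_EUR) = 0.0187 − 0.0863 = -0.0676
F* = 1.0459 · e^(-0.0676 × 271/365) = 1.0459 · e^-0.050191 = 1.0459 × 0.951048 = 0.9947
Market 0.9977 > fair 0.9947: forward overpriced → cash-and-carry (buy spot, short the forward).
At maturity, profit = |F_mkt − F*| = |0.9977 − 0.9947| = 0.0030 per EUR (in CHF)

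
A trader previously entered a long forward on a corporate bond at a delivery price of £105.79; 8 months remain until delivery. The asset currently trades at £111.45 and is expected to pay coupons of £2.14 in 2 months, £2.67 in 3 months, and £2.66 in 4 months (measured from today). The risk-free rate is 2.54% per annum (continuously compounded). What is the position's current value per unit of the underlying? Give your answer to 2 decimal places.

£0.01

PV(remaining coupons) I = 2.14·e^(−0.0254·2/12) + 2.67·e^(−0.0254·3/12) + 2.66·e^(−0.0254·4/12) = 7.4216
Current forward F = (S − I)·e^(rT) = (111.45 − 7.4216)·e^(0.0254·8/12) = 104.0284 × 1.017078 = 105.8050
Value (long) = (F − K)·e^(−rT) = (105.8050 − 105.79) × 0.983209 = 0.0147
Value = £0.01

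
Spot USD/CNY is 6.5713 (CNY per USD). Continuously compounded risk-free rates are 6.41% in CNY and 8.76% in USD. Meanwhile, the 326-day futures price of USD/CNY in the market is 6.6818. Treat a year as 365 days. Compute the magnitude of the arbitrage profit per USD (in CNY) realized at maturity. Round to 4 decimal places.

0.2470 per USD (in CNY)

Fair futures: F* = S·e^(carry·T), with carry = (r_CNY − r_USD) = 0.0641 − 0.0876 = -0.0235
F* = 6.5713 · e^(-0.0235 × 326/365) = 6.5713 · e^-0.020989 = 6.5713 × 0.979230 = 6.4348
Market 6.6818 > fair 6.4348: forward overpriced → cash-and-carry (buy spot, short the forward).
At maturity, profit = |F_mkt − F*| = |6.6818 − 6.4348| = 0.2470 per USD (in CNY)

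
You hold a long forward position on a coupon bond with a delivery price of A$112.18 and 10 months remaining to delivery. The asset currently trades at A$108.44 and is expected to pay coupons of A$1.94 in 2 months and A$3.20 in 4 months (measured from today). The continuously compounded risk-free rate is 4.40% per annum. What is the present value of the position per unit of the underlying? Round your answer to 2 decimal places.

-A$4.78

PV(remaining coupons) I = 1.94·e^(−0.0440·2/12) + 3.20·e^(−0.0440·4/12) = 5.0792
Current forward F = (S − I)·e^(rT) = (108.44 − 5.0792)·e^(0.0440·10/12) = 103.3608 × 1.037347 = 107.2210
Value (long) = (F − K)·e^(−rT) = (107.2210 − 112.18) × 0.963997 = -4.7805
Value = -A$4.78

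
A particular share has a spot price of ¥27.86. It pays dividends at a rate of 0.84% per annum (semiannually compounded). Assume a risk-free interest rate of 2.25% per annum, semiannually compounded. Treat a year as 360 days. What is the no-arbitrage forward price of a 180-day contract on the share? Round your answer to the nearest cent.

¥28.06

F = S · (1+r/2)^(2T) / (1+q/2)^(2T)
= 27.86 × 1.011250 / 1.004200 = 27.86 × 1.007021
F = ¥28.06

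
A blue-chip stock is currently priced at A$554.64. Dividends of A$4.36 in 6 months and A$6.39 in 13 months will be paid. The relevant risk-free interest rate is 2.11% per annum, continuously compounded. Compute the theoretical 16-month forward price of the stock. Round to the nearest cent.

A$559.60

PV(dividends) I = 4.36·e^(−0.0211·6/12) + 6.39·e^(−0.0211·13/12)
I = 4.3142 + 6.2456 = 10.5598
F = (S − I)·e^(rT) = (554.64 − 10.5598) · e^(0.0211·16/12)
= 544.0802 · e^0.028133 = 544.0802 × 1.028532 = A$559.60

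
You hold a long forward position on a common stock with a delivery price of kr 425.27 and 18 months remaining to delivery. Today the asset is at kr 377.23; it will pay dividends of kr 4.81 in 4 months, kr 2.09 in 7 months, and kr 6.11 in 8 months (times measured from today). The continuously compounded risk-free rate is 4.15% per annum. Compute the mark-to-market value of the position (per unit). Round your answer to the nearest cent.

PV(remaining dividends) I = 4.81·e^(−0.0415·4/12) + 2.09·e^(−0.0415·7/12) + 6.11·e^(−0.0415·8/12) = 12.7272
Current forward F = (S − I)·e^(rT) = (377.23 − 12.7272)·e^(0.0415·18/12) = 364.5028 × 1.064228 = 387.9141
Value (long) = (F − K)·e^(−rT) = (387.9141 − 425.27) × 0.939648 = -35.1014
Value = -kr 35.10

-kr 35.10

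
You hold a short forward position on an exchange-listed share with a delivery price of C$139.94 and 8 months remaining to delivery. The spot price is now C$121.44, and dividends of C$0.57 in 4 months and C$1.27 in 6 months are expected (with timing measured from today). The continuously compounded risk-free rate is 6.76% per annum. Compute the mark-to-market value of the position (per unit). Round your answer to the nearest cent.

C$14.12

PV(remaining dividends) I = 0.57·e^(−0.0676·4/12) + 1.27·e^(−0.0676·6/12) = 1.7851
Current forward F = (S − I)·e^(rT) = (121.44 − 1.7851)·e^(0.0676·8/12) = 119.6549 × 1.046098 = 125.1708
Value (long) = (F − K)·e^(−rT) = (125.1708 − 139.94) × 0.955934 = -14.1184
Short position value = −(long value) = C$14.12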